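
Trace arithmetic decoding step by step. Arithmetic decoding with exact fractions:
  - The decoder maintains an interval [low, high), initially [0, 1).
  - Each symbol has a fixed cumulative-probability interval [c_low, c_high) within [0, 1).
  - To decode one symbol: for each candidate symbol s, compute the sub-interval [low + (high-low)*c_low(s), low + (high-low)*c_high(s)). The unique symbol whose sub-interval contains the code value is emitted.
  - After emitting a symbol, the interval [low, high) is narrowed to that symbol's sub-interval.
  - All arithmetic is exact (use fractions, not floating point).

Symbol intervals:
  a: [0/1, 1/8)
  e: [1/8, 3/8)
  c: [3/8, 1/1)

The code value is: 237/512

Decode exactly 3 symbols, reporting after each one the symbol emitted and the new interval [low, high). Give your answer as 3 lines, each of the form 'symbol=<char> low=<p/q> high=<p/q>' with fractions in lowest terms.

Answer: symbol=c low=3/8 high=1/1
symbol=e low=29/64 high=39/64
symbol=a low=29/64 high=121/256

Derivation:
Step 1: interval [0/1, 1/1), width = 1/1 - 0/1 = 1/1
  'a': [0/1 + 1/1*0/1, 0/1 + 1/1*1/8) = [0/1, 1/8)
  'e': [0/1 + 1/1*1/8, 0/1 + 1/1*3/8) = [1/8, 3/8)
  'c': [0/1 + 1/1*3/8, 0/1 + 1/1*1/1) = [3/8, 1/1) <- contains code 237/512
  emit 'c', narrow to [3/8, 1/1)
Step 2: interval [3/8, 1/1), width = 1/1 - 3/8 = 5/8
  'a': [3/8 + 5/8*0/1, 3/8 + 5/8*1/8) = [3/8, 29/64)
  'e': [3/8 + 5/8*1/8, 3/8 + 5/8*3/8) = [29/64, 39/64) <- contains code 237/512
  'c': [3/8 + 5/8*3/8, 3/8 + 5/8*1/1) = [39/64, 1/1)
  emit 'e', narrow to [29/64, 39/64)
Step 3: interval [29/64, 39/64), width = 39/64 - 29/64 = 5/32
  'a': [29/64 + 5/32*0/1, 29/64 + 5/32*1/8) = [29/64, 121/256) <- contains code 237/512
  'e': [29/64 + 5/32*1/8, 29/64 + 5/32*3/8) = [121/256, 131/256)
  'c': [29/64 + 5/32*3/8, 29/64 + 5/32*1/1) = [131/256, 39/64)
  emit 'a', narrow to [29/64, 121/256)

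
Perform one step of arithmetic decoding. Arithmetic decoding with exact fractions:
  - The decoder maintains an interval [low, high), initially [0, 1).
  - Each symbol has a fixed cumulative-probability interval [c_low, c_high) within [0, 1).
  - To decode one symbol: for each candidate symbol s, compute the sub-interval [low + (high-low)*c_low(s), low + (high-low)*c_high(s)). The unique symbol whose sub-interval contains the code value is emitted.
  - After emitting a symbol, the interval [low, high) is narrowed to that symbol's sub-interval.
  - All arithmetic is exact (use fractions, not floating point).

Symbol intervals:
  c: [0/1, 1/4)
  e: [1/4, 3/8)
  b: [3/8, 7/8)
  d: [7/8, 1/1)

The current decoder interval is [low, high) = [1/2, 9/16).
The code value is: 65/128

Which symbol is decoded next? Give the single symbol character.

Interval width = high − low = 9/16 − 1/2 = 1/16
Scaled code = (code − low) / width = (65/128 − 1/2) / 1/16 = 1/8
  c: [0/1, 1/4) ← scaled code falls here ✓
  e: [1/4, 3/8) 
  b: [3/8, 7/8) 
  d: [7/8, 1/1) 

Answer: c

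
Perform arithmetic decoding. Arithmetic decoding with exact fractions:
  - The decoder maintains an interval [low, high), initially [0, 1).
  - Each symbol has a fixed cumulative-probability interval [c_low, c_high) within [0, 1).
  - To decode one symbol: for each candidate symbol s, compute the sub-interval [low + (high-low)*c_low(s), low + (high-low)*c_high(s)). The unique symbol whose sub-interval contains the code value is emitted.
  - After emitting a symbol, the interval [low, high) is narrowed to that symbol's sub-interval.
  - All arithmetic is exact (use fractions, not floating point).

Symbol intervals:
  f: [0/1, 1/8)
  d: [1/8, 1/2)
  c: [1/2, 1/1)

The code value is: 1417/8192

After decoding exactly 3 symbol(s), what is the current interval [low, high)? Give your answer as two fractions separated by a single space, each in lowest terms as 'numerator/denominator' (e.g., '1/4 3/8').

Answer: 11/64 97/512

Derivation:
Step 1: interval [0/1, 1/1), width = 1/1 - 0/1 = 1/1
  'f': [0/1 + 1/1*0/1, 0/1 + 1/1*1/8) = [0/1, 1/8)
  'd': [0/1 + 1/1*1/8, 0/1 + 1/1*1/2) = [1/8, 1/2) <- contains code 1417/8192
  'c': [0/1 + 1/1*1/2, 0/1 + 1/1*1/1) = [1/2, 1/1)
  emit 'd', narrow to [1/8, 1/2)
Step 2: interval [1/8, 1/2), width = 1/2 - 1/8 = 3/8
  'f': [1/8 + 3/8*0/1, 1/8 + 3/8*1/8) = [1/8, 11/64)
  'd': [1/8 + 3/8*1/8, 1/8 + 3/8*1/2) = [11/64, 5/16) <- contains code 1417/8192
  'c': [1/8 + 3/8*1/2, 1/8 + 3/8*1/1) = [5/16, 1/2)
  emit 'd', narrow to [11/64, 5/16)
Step 3: interval [11/64, 5/16), width = 5/16 - 11/64 = 9/64
  'f': [11/64 + 9/64*0/1, 11/64 + 9/64*1/8) = [11/64, 97/512) <- contains code 1417/8192
  'd': [11/64 + 9/64*1/8, 11/64 + 9/64*1/2) = [97/512, 31/128)
  'c': [11/64 + 9/64*1/2, 11/64 + 9/64*1/1) = [31/128, 5/16)
  emit 'f', narrow to [11/64, 97/512)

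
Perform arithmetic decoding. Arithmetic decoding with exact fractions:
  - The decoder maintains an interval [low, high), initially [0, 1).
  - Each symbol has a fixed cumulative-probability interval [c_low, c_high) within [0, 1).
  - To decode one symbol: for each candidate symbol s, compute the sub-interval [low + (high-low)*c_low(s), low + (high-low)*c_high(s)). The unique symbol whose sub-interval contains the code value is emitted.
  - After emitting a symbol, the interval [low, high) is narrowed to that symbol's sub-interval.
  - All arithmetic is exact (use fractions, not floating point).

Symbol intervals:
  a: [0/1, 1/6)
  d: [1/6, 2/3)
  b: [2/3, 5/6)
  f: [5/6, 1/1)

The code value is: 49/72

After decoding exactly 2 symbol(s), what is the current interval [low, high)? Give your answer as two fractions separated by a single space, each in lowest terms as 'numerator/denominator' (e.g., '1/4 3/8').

Step 1: interval [0/1, 1/1), width = 1/1 - 0/1 = 1/1
  'a': [0/1 + 1/1*0/1, 0/1 + 1/1*1/6) = [0/1, 1/6)
  'd': [0/1 + 1/1*1/6, 0/1 + 1/1*2/3) = [1/6, 2/3)
  'b': [0/1 + 1/1*2/3, 0/1 + 1/1*5/6) = [2/3, 5/6) <- contains code 49/72
  'f': [0/1 + 1/1*5/6, 0/1 + 1/1*1/1) = [5/6, 1/1)
  emit 'b', narrow to [2/3, 5/6)
Step 2: interval [2/3, 5/6), width = 5/6 - 2/3 = 1/6
  'a': [2/3 + 1/6*0/1, 2/3 + 1/6*1/6) = [2/3, 25/36) <- contains code 49/72
  'd': [2/3 + 1/6*1/6, 2/3 + 1/6*2/3) = [25/36, 7/9)
  'b': [2/3 + 1/6*2/3, 2/3 + 1/6*5/6) = [7/9, 29/36)
  'f': [2/3 + 1/6*5/6, 2/3 + 1/6*1/1) = [29/36, 5/6)
  emit 'a', narrow to [2/3, 25/36)

Answer: 2/3 25/36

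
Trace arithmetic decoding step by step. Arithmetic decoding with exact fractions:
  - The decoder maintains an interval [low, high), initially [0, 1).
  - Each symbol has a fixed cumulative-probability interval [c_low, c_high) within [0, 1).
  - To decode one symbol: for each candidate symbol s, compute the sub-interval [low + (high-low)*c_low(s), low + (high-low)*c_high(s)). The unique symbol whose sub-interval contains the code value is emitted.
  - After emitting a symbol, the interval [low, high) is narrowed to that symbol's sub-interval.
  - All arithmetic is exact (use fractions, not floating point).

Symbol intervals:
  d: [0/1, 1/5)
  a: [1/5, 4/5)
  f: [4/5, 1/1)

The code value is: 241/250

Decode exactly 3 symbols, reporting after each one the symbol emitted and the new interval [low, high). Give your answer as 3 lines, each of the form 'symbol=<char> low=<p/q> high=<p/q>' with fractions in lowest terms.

Answer: symbol=f low=4/5 high=1/1
symbol=f low=24/25 high=1/1
symbol=d low=24/25 high=121/125

Derivation:
Step 1: interval [0/1, 1/1), width = 1/1 - 0/1 = 1/1
  'd': [0/1 + 1/1*0/1, 0/1 + 1/1*1/5) = [0/1, 1/5)
  'a': [0/1 + 1/1*1/5, 0/1 + 1/1*4/5) = [1/5, 4/5)
  'f': [0/1 + 1/1*4/5, 0/1 + 1/1*1/1) = [4/5, 1/1) <- contains code 241/250
  emit 'f', narrow to [4/5, 1/1)
Step 2: interval [4/5, 1/1), width = 1/1 - 4/5 = 1/5
  'd': [4/5 + 1/5*0/1, 4/5 + 1/5*1/5) = [4/5, 21/25)
  'a': [4/5 + 1/5*1/5, 4/5 + 1/5*4/5) = [21/25, 24/25)
  'f': [4/5 + 1/5*4/5, 4/5 + 1/5*1/1) = [24/25, 1/1) <- contains code 241/250
  emit 'f', narrow to [24/25, 1/1)
Step 3: interval [24/25, 1/1), width = 1/1 - 24/25 = 1/25
  'd': [24/25 + 1/25*0/1, 24/25 + 1/25*1/5) = [24/25, 121/125) <- contains code 241/250
  'a': [24/25 + 1/25*1/5, 24/25 + 1/25*4/5) = [121/125, 124/125)
  'f': [24/25 + 1/25*4/5, 24/25 + 1/25*1/1) = [124/125, 1/1)
  emit 'd', narrow to [24/25, 121/125)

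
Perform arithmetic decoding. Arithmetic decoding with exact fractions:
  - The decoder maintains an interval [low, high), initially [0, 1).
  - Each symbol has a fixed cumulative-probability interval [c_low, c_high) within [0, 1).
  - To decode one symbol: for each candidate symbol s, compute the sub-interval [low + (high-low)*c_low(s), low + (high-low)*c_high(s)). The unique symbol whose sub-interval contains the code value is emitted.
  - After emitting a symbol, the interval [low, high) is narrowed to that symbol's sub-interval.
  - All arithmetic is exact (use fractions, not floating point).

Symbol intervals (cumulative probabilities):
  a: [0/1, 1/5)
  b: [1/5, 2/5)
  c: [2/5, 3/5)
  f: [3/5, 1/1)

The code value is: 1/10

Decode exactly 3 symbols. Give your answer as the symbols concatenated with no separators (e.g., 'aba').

Step 1: interval [0/1, 1/1), width = 1/1 - 0/1 = 1/1
  'a': [0/1 + 1/1*0/1, 0/1 + 1/1*1/5) = [0/1, 1/5) <- contains code 1/10
  'b': [0/1 + 1/1*1/5, 0/1 + 1/1*2/5) = [1/5, 2/5)
  'c': [0/1 + 1/1*2/5, 0/1 + 1/1*3/5) = [2/5, 3/5)
  'f': [0/1 + 1/1*3/5, 0/1 + 1/1*1/1) = [3/5, 1/1)
  emit 'a', narrow to [0/1, 1/5)
Step 2: interval [0/1, 1/5), width = 1/5 - 0/1 = 1/5
  'a': [0/1 + 1/5*0/1, 0/1 + 1/5*1/5) = [0/1, 1/25)
  'b': [0/1 + 1/5*1/5, 0/1 + 1/5*2/5) = [1/25, 2/25)
  'c': [0/1 + 1/5*2/5, 0/1 + 1/5*3/5) = [2/25, 3/25) <- contains code 1/10
  'f': [0/1 + 1/5*3/5, 0/1 + 1/5*1/1) = [3/25, 1/5)
  emit 'c', narrow to [2/25, 3/25)
Step 3: interval [2/25, 3/25), width = 3/25 - 2/25 = 1/25
  'a': [2/25 + 1/25*0/1, 2/25 + 1/25*1/5) = [2/25, 11/125)
  'b': [2/25 + 1/25*1/5, 2/25 + 1/25*2/5) = [11/125, 12/125)
  'c': [2/25 + 1/25*2/5, 2/25 + 1/25*3/5) = [12/125, 13/125) <- contains code 1/10
  'f': [2/25 + 1/25*3/5, 2/25 + 1/25*1/1) = [13/125, 3/25)
  emit 'c', narrow to [12/125, 13/125)

Answer: acc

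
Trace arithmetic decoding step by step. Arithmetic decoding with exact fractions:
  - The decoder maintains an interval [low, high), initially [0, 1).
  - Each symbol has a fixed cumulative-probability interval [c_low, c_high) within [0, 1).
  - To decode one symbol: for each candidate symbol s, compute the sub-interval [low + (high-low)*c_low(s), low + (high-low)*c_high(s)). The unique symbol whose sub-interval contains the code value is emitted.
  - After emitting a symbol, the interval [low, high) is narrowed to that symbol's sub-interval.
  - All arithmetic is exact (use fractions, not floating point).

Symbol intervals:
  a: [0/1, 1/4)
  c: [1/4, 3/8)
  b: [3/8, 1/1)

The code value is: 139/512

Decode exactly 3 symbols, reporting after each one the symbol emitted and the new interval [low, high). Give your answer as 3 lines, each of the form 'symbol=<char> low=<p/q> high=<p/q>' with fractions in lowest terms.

Answer: symbol=c low=1/4 high=3/8
symbol=a low=1/4 high=9/32
symbol=b low=67/256 high=9/32

Derivation:
Step 1: interval [0/1, 1/1), width = 1/1 - 0/1 = 1/1
  'a': [0/1 + 1/1*0/1, 0/1 + 1/1*1/4) = [0/1, 1/4)
  'c': [0/1 + 1/1*1/4, 0/1 + 1/1*3/8) = [1/4, 3/8) <- contains code 139/512
  'b': [0/1 + 1/1*3/8, 0/1 + 1/1*1/1) = [3/8, 1/1)
  emit 'c', narrow to [1/4, 3/8)
Step 2: interval [1/4, 3/8), width = 3/8 - 1/4 = 1/8
  'a': [1/4 + 1/8*0/1, 1/4 + 1/8*1/4) = [1/4, 9/32) <- contains code 139/512
  'c': [1/4 + 1/8*1/4, 1/4 + 1/8*3/8) = [9/32, 19/64)
  'b': [1/4 + 1/8*3/8, 1/4 + 1/8*1/1) = [19/64, 3/8)
  emit 'a', narrow to [1/4, 9/32)
Step 3: interval [1/4, 9/32), width = 9/32 - 1/4 = 1/32
  'a': [1/4 + 1/32*0/1, 1/4 + 1/32*1/4) = [1/4, 33/128)
  'c': [1/4 + 1/32*1/4, 1/4 + 1/32*3/8) = [33/128, 67/256)
  'b': [1/4 + 1/32*3/8, 1/4 + 1/32*1/1) = [67/256, 9/32) <- contains code 139/512
  emit 'b', narrow to [67/256, 9/32)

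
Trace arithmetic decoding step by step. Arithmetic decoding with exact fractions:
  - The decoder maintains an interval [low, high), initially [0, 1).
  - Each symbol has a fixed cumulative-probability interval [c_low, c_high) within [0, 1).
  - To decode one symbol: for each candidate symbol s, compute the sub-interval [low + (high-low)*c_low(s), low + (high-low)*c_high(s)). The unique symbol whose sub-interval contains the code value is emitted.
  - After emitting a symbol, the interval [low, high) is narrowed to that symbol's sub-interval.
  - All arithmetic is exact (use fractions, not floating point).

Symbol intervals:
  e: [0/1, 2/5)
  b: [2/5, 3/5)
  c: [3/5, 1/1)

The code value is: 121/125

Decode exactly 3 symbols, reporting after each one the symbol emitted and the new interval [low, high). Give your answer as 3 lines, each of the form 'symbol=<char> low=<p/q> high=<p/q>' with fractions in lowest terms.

Answer: symbol=c low=3/5 high=1/1
symbol=c low=21/25 high=1/1
symbol=c low=117/125 high=1/1

Derivation:
Step 1: interval [0/1, 1/1), width = 1/1 - 0/1 = 1/1
  'e': [0/1 + 1/1*0/1, 0/1 + 1/1*2/5) = [0/1, 2/5)
  'b': [0/1 + 1/1*2/5, 0/1 + 1/1*3/5) = [2/5, 3/5)
  'c': [0/1 + 1/1*3/5, 0/1 + 1/1*1/1) = [3/5, 1/1) <- contains code 121/125
  emit 'c', narrow to [3/5, 1/1)
Step 2: interval [3/5, 1/1), width = 1/1 - 3/5 = 2/5
  'e': [3/5 + 2/5*0/1, 3/5 + 2/5*2/5) = [3/5, 19/25)
  'b': [3/5 + 2/5*2/5, 3/5 + 2/5*3/5) = [19/25, 21/25)
  'c': [3/5 + 2/5*3/5, 3/5 + 2/5*1/1) = [21/25, 1/1) <- contains code 121/125
  emit 'c', narrow to [21/25, 1/1)
Step 3: interval [21/25, 1/1), width = 1/1 - 21/25 = 4/25
  'e': [21/25 + 4/25*0/1, 21/25 + 4/25*2/5) = [21/25, 113/125)
  'b': [21/25 + 4/25*2/5, 21/25 + 4/25*3/5) = [113/125, 117/125)
  'c': [21/25 + 4/25*3/5, 21/25 + 4/25*1/1) = [117/125, 1/1) <- contains code 121/125
  emit 'c', narrow to [117/125, 1/1)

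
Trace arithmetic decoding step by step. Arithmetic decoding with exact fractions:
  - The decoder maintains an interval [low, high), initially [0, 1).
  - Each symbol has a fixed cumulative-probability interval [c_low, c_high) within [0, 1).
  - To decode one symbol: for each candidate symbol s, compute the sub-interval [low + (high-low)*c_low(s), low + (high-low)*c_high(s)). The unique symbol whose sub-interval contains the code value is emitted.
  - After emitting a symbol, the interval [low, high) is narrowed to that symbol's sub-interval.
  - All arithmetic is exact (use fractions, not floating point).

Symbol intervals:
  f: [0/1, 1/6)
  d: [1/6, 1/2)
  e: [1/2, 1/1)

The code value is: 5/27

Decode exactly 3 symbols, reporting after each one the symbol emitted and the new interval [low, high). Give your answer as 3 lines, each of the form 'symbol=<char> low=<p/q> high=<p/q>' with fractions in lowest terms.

Answer: symbol=d low=1/6 high=1/2
symbol=f low=1/6 high=2/9
symbol=d low=19/108 high=7/36

Derivation:
Step 1: interval [0/1, 1/1), width = 1/1 - 0/1 = 1/1
  'f': [0/1 + 1/1*0/1, 0/1 + 1/1*1/6) = [0/1, 1/6)
  'd': [0/1 + 1/1*1/6, 0/1 + 1/1*1/2) = [1/6, 1/2) <- contains code 5/27
  'e': [0/1 + 1/1*1/2, 0/1 + 1/1*1/1) = [1/2, 1/1)
  emit 'd', narrow to [1/6, 1/2)
Step 2: interval [1/6, 1/2), width = 1/2 - 1/6 = 1/3
  'f': [1/6 + 1/3*0/1, 1/6 + 1/3*1/6) = [1/6, 2/9) <- contains code 5/27
  'd': [1/6 + 1/3*1/6, 1/6 + 1/3*1/2) = [2/9, 1/3)
  'e': [1/6 + 1/3*1/2, 1/6 + 1/3*1/1) = [1/3, 1/2)
  emit 'f', narrow to [1/6, 2/9)
Step 3: interval [1/6, 2/9), width = 2/9 - 1/6 = 1/18
  'f': [1/6 + 1/18*0/1, 1/6 + 1/18*1/6) = [1/6, 19/108)
  'd': [1/6 + 1/18*1/6, 1/6 + 1/18*1/2) = [19/108, 7/36) <- contains code 5/27
  'e': [1/6 + 1/18*1/2, 1/6 + 1/18*1/1) = [7/36, 2/9)
  emit 'd', narrow to [19/108, 7/36)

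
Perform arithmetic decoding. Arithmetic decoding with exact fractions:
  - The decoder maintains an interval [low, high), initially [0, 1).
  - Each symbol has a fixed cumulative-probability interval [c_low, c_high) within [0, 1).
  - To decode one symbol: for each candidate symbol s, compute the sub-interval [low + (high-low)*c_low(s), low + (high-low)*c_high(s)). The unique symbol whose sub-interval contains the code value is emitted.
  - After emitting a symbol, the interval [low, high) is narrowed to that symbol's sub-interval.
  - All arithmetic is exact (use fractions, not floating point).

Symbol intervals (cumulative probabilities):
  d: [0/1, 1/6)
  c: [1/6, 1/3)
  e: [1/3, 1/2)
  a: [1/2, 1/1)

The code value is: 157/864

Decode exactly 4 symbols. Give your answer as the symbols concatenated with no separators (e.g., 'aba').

Step 1: interval [0/1, 1/1), width = 1/1 - 0/1 = 1/1
  'd': [0/1 + 1/1*0/1, 0/1 + 1/1*1/6) = [0/1, 1/6)
  'c': [0/1 + 1/1*1/6, 0/1 + 1/1*1/3) = [1/6, 1/3) <- contains code 157/864
  'e': [0/1 + 1/1*1/3, 0/1 + 1/1*1/2) = [1/3, 1/2)
  'a': [0/1 + 1/1*1/2, 0/1 + 1/1*1/1) = [1/2, 1/1)
  emit 'c', narrow to [1/6, 1/3)
Step 2: interval [1/6, 1/3), width = 1/3 - 1/6 = 1/6
  'd': [1/6 + 1/6*0/1, 1/6 + 1/6*1/6) = [1/6, 7/36) <- contains code 157/864
  'c': [1/6 + 1/6*1/6, 1/6 + 1/6*1/3) = [7/36, 2/9)
  'e': [1/6 + 1/6*1/3, 1/6 + 1/6*1/2) = [2/9, 1/4)
  'a': [1/6 + 1/6*1/2, 1/6 + 1/6*1/1) = [1/4, 1/3)
  emit 'd', narrow to [1/6, 7/36)
Step 3: interval [1/6, 7/36), width = 7/36 - 1/6 = 1/36
  'd': [1/6 + 1/36*0/1, 1/6 + 1/36*1/6) = [1/6, 37/216)
  'c': [1/6 + 1/36*1/6, 1/6 + 1/36*1/3) = [37/216, 19/108)
  'e': [1/6 + 1/36*1/3, 1/6 + 1/36*1/2) = [19/108, 13/72)
  'a': [1/6 + 1/36*1/2, 1/6 + 1/36*1/1) = [13/72, 7/36) <- contains code 157/864
  emit 'a', narrow to [13/72, 7/36)
Step 4: interval [13/72, 7/36), width = 7/36 - 13/72 = 1/72
  'd': [13/72 + 1/72*0/1, 13/72 + 1/72*1/6) = [13/72, 79/432) <- contains code 157/864
  'c': [13/72 + 1/72*1/6, 13/72 + 1/72*1/3) = [79/432, 5/27)
  'e': [13/72 + 1/72*1/3, 13/72 + 1/72*1/2) = [5/27, 3/16)
  'a': [13/72 + 1/72*1/2, 13/72 + 1/72*1/1) = [3/16, 7/36)
  emit 'd', narrow to [13/72, 79/432)

Answer: cdad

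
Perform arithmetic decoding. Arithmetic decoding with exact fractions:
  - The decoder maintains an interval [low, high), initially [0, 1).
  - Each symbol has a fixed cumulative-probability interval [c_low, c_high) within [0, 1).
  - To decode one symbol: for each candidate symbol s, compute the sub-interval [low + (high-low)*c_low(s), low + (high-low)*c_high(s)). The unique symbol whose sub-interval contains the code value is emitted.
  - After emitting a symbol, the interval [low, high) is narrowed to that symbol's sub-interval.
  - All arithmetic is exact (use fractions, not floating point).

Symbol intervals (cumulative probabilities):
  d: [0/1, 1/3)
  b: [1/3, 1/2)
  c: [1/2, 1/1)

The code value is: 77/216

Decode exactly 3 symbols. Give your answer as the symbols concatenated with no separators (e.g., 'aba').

Step 1: interval [0/1, 1/1), width = 1/1 - 0/1 = 1/1
  'd': [0/1 + 1/1*0/1, 0/1 + 1/1*1/3) = [0/1, 1/3)
  'b': [0/1 + 1/1*1/3, 0/1 + 1/1*1/2) = [1/3, 1/2) <- contains code 77/216
  'c': [0/1 + 1/1*1/2, 0/1 + 1/1*1/1) = [1/2, 1/1)
  emit 'b', narrow to [1/3, 1/2)
Step 2: interval [1/3, 1/2), width = 1/2 - 1/3 = 1/6
  'd': [1/3 + 1/6*0/1, 1/3 + 1/6*1/3) = [1/3, 7/18) <- contains code 77/216
  'b': [1/3 + 1/6*1/3, 1/3 + 1/6*1/2) = [7/18, 5/12)
  'c': [1/3 + 1/6*1/2, 1/3 + 1/6*1/1) = [5/12, 1/2)
  emit 'd', narrow to [1/3, 7/18)
Step 3: interval [1/3, 7/18), width = 7/18 - 1/3 = 1/18
  'd': [1/3 + 1/18*0/1, 1/3 + 1/18*1/3) = [1/3, 19/54)
  'b': [1/3 + 1/18*1/3, 1/3 + 1/18*1/2) = [19/54, 13/36) <- contains code 77/216
  'c': [1/3 + 1/18*1/2, 1/3 + 1/18*1/1) = [13/36, 7/18)
  emit 'b', narrow to [19/54, 13/36)

Answer: bdb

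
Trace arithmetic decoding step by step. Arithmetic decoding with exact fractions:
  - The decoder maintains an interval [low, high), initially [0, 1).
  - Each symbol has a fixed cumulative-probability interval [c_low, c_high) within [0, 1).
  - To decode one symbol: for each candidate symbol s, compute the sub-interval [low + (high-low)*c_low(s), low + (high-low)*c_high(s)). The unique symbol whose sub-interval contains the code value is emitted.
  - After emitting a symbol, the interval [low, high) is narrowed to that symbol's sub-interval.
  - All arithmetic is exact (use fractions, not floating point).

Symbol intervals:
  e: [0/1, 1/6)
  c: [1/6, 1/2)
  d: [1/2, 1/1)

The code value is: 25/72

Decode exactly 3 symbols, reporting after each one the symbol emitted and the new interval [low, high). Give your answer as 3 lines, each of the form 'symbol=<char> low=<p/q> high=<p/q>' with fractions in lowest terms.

Answer: symbol=c low=1/6 high=1/2
symbol=d low=1/3 high=1/2
symbol=e low=1/3 high=13/36

Derivation:
Step 1: interval [0/1, 1/1), width = 1/1 - 0/1 = 1/1
  'e': [0/1 + 1/1*0/1, 0/1 + 1/1*1/6) = [0/1, 1/6)
  'c': [0/1 + 1/1*1/6, 0/1 + 1/1*1/2) = [1/6, 1/2) <- contains code 25/72
  'd': [0/1 + 1/1*1/2, 0/1 + 1/1*1/1) = [1/2, 1/1)
  emit 'c', narrow to [1/6, 1/2)
Step 2: interval [1/6, 1/2), width = 1/2 - 1/6 = 1/3
  'e': [1/6 + 1/3*0/1, 1/6 + 1/3*1/6) = [1/6, 2/9)
  'c': [1/6 + 1/3*1/6, 1/6 + 1/3*1/2) = [2/9, 1/3)
  'd': [1/6 + 1/3*1/2, 1/6 + 1/3*1/1) = [1/3, 1/2) <- contains code 25/72
  emit 'd', narrow to [1/3, 1/2)
Step 3: interval [1/3, 1/2), width = 1/2 - 1/3 = 1/6
  'e': [1/3 + 1/6*0/1, 1/3 + 1/6*1/6) = [1/3, 13/36) <- contains code 25/72
  'c': [1/3 + 1/6*1/6, 1/3 + 1/6*1/2) = [13/36, 5/12)
  'd': [1/3 + 1/6*1/2, 1/3 + 1/6*1/1) = [5/12, 1/2)
  emit 'e', narrow to [1/3, 13/36)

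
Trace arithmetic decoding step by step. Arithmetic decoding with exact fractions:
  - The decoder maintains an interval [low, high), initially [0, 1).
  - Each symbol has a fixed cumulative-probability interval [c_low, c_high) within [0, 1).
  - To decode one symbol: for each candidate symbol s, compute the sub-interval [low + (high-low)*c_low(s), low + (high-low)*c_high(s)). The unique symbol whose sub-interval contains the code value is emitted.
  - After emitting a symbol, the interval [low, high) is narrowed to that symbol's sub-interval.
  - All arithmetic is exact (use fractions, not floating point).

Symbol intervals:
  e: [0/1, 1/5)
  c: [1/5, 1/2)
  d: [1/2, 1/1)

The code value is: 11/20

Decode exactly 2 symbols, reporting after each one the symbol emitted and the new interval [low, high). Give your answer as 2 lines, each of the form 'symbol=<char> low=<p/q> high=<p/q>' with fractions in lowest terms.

Answer: symbol=d low=1/2 high=1/1
symbol=e low=1/2 high=3/5

Derivation:
Step 1: interval [0/1, 1/1), width = 1/1 - 0/1 = 1/1
  'e': [0/1 + 1/1*0/1, 0/1 + 1/1*1/5) = [0/1, 1/5)
  'c': [0/1 + 1/1*1/5, 0/1 + 1/1*1/2) = [1/5, 1/2)
  'd': [0/1 + 1/1*1/2, 0/1 + 1/1*1/1) = [1/2, 1/1) <- contains code 11/20
  emit 'd', narrow to [1/2, 1/1)
Step 2: interval [1/2, 1/1), width = 1/1 - 1/2 = 1/2
  'e': [1/2 + 1/2*0/1, 1/2 + 1/2*1/5) = [1/2, 3/5) <- contains code 11/20
  'c': [1/2 + 1/2*1/5, 1/2 + 1/2*1/2) = [3/5, 3/4)
  'd': [1/2 + 1/2*1/2, 1/2 + 1/2*1/1) = [3/4, 1/1)
  emit 'e', narrow to [1/2, 3/5)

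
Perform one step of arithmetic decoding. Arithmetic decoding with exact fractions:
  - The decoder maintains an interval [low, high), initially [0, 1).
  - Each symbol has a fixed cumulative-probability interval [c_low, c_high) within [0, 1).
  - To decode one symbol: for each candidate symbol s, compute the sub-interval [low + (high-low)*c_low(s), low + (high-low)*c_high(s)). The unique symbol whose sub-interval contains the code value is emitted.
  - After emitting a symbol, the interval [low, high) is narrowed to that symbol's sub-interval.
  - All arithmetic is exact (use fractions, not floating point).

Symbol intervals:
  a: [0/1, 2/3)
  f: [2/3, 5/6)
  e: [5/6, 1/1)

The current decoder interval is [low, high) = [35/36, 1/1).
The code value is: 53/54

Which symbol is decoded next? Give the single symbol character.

Answer: a

Derivation:
Interval width = high − low = 1/1 − 35/36 = 1/36
Scaled code = (code − low) / width = (53/54 − 35/36) / 1/36 = 1/3
  a: [0/1, 2/3) ← scaled code falls here ✓
  f: [2/3, 5/6) 
  e: [5/6, 1/1) 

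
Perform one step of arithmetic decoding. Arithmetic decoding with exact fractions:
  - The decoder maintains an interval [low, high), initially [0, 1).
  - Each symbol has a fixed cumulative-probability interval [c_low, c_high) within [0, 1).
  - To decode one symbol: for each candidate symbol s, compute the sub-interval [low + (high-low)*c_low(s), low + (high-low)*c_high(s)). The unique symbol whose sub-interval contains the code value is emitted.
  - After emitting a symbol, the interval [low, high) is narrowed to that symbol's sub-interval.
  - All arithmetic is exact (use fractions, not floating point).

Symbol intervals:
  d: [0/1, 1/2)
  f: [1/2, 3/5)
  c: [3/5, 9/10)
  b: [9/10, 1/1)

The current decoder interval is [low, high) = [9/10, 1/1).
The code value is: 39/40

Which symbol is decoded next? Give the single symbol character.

Interval width = high − low = 1/1 − 9/10 = 1/10
Scaled code = (code − low) / width = (39/40 − 9/10) / 1/10 = 3/4
  d: [0/1, 1/2) 
  f: [1/2, 3/5) 
  c: [3/5, 9/10) ← scaled code falls here ✓
  b: [9/10, 1/1) 

Answer: c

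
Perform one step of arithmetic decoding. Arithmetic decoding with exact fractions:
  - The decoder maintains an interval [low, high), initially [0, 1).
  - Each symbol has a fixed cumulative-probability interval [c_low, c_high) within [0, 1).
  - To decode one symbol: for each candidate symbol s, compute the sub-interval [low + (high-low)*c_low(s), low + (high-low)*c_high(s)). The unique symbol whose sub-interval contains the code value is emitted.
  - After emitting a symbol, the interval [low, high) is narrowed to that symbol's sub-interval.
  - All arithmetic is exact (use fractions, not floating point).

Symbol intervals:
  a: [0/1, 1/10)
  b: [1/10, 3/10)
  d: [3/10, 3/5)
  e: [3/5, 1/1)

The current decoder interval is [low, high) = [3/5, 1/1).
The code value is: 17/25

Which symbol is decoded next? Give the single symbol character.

Answer: b

Derivation:
Interval width = high − low = 1/1 − 3/5 = 2/5
Scaled code = (code − low) / width = (17/25 − 3/5) / 2/5 = 1/5
  a: [0/1, 1/10) 
  b: [1/10, 3/10) ← scaled code falls here ✓
  d: [3/10, 3/5) 
  e: [3/5, 1/1) 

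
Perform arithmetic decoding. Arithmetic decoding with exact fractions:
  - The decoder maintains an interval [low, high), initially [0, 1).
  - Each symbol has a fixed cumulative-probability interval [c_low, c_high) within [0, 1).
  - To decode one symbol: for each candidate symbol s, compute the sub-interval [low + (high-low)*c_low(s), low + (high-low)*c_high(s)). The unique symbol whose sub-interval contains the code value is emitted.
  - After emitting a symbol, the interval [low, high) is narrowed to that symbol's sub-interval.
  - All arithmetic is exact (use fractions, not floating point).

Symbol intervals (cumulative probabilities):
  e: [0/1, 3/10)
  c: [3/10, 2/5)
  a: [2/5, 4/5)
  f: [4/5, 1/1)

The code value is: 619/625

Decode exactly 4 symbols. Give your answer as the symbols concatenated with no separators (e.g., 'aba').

Answer: ffaf

Derivation:
Step 1: interval [0/1, 1/1), width = 1/1 - 0/1 = 1/1
  'e': [0/1 + 1/1*0/1, 0/1 + 1/1*3/10) = [0/1, 3/10)
  'c': [0/1 + 1/1*3/10, 0/1 + 1/1*2/5) = [3/10, 2/5)
  'a': [0/1 + 1/1*2/5, 0/1 + 1/1*4/5) = [2/5, 4/5)
  'f': [0/1 + 1/1*4/5, 0/1 + 1/1*1/1) = [4/5, 1/1) <- contains code 619/625
  emit 'f', narrow to [4/5, 1/1)
Step 2: interval [4/5, 1/1), width = 1/1 - 4/5 = 1/5
  'e': [4/5 + 1/5*0/1, 4/5 + 1/5*3/10) = [4/5, 43/50)
  'c': [4/5 + 1/5*3/10, 4/5 + 1/5*2/5) = [43/50, 22/25)
  'a': [4/5 + 1/5*2/5, 4/5 + 1/5*4/5) = [22/25, 24/25)
  'f': [4/5 + 1/5*4/5, 4/5 + 1/5*1/1) = [24/25, 1/1) <- contains code 619/625
  emit 'f', narrow to [24/25, 1/1)
Step 3: interval [24/25, 1/1), width = 1/1 - 24/25 = 1/25
  'e': [24/25 + 1/25*0/1, 24/25 + 1/25*3/10) = [24/25, 243/250)
  'c': [24/25 + 1/25*3/10, 24/25 + 1/25*2/5) = [243/250, 122/125)
  'a': [24/25 + 1/25*2/5, 24/25 + 1/25*4/5) = [122/125, 124/125) <- contains code 619/625
  'f': [24/25 + 1/25*4/5, 24/25 + 1/25*1/1) = [124/125, 1/1)
  emit 'a', narrow to [122/125, 124/125)
Step 4: interval [122/125, 124/125), width = 124/125 - 122/125 = 2/125
  'e': [122/125 + 2/125*0/1, 122/125 + 2/125*3/10) = [122/125, 613/625)
  'c': [122/125 + 2/125*3/10, 122/125 + 2/125*2/5) = [613/625, 614/625)
  'a': [122/125 + 2/125*2/5, 122/125 + 2/125*4/5) = [614/625, 618/625)
  'f': [122/125 + 2/125*4/5, 122/125 + 2/125*1/1) = [618/625, 124/125) <- contains code 619/625
  emit 'f', narrow to [618/625, 124/125)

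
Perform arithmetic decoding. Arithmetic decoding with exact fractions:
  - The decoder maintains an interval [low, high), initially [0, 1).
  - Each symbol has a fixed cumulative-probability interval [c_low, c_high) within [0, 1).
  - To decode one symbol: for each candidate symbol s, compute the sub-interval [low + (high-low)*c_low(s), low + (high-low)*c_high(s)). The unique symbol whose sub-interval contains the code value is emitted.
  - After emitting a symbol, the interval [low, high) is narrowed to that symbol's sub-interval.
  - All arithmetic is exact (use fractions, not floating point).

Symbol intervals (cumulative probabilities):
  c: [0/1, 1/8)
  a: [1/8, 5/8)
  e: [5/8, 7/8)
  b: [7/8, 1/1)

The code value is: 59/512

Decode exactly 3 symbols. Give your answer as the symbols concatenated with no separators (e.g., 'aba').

Answer: cba

Derivation:
Step 1: interval [0/1, 1/1), width = 1/1 - 0/1 = 1/1
  'c': [0/1 + 1/1*0/1, 0/1 + 1/1*1/8) = [0/1, 1/8) <- contains code 59/512
  'a': [0/1 + 1/1*1/8, 0/1 + 1/1*5/8) = [1/8, 5/8)
  'e': [0/1 + 1/1*5/8, 0/1 + 1/1*7/8) = [5/8, 7/8)
  'b': [0/1 + 1/1*7/8, 0/1 + 1/1*1/1) = [7/8, 1/1)
  emit 'c', narrow to [0/1, 1/8)
Step 2: interval [0/1, 1/8), width = 1/8 - 0/1 = 1/8
  'c': [0/1 + 1/8*0/1, 0/1 + 1/8*1/8) = [0/1, 1/64)
  'a': [0/1 + 1/8*1/8, 0/1 + 1/8*5/8) = [1/64, 5/64)
  'e': [0/1 + 1/8*5/8, 0/1 + 1/8*7/8) = [5/64, 7/64)
  'b': [0/1 + 1/8*7/8, 0/1 + 1/8*1/1) = [7/64, 1/8) <- contains code 59/512
  emit 'b', narrow to [7/64, 1/8)
Step 3: interval [7/64, 1/8), width = 1/8 - 7/64 = 1/64
  'c': [7/64 + 1/64*0/1, 7/64 + 1/64*1/8) = [7/64, 57/512)
  'a': [7/64 + 1/64*1/8, 7/64 + 1/64*5/8) = [57/512, 61/512) <- contains code 59/512
  'e': [7/64 + 1/64*5/8, 7/64 + 1/64*7/8) = [61/512, 63/512)
  'b': [7/64 + 1/64*7/8, 7/64 + 1/64*1/1) = [63/512, 1/8)
  emit 'a', narrow to [57/512, 61/512)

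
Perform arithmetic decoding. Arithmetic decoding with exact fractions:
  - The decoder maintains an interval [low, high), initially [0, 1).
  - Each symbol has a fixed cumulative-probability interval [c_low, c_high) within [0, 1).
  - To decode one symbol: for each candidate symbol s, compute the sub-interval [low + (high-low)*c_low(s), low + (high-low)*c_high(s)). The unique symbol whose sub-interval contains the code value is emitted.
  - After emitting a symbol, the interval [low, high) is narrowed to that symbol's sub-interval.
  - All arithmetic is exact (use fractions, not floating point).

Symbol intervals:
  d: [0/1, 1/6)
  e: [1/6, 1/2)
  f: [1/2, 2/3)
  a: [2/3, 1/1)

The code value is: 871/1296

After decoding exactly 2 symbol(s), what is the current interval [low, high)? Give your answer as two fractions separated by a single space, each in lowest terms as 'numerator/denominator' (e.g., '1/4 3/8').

Step 1: interval [0/1, 1/1), width = 1/1 - 0/1 = 1/1
  'd': [0/1 + 1/1*0/1, 0/1 + 1/1*1/6) = [0/1, 1/6)
  'e': [0/1 + 1/1*1/6, 0/1 + 1/1*1/2) = [1/6, 1/2)
  'f': [0/1 + 1/1*1/2, 0/1 + 1/1*2/3) = [1/2, 2/3)
  'a': [0/1 + 1/1*2/3, 0/1 + 1/1*1/1) = [2/3, 1/1) <- contains code 871/1296
  emit 'a', narrow to [2/3, 1/1)
Step 2: interval [2/3, 1/1), width = 1/1 - 2/3 = 1/3
  'd': [2/3 + 1/3*0/1, 2/3 + 1/3*1/6) = [2/3, 13/18) <- contains code 871/1296
  'e': [2/3 + 1/3*1/6, 2/3 + 1/3*1/2) = [13/18, 5/6)
  'f': [2/3 + 1/3*1/2, 2/3 + 1/3*2/3) = [5/6, 8/9)
  'a': [2/3 + 1/3*2/3, 2/3 + 1/3*1/1) = [8/9, 1/1)
  emit 'd', narrow to [2/3, 13/18)

Answer: 2/3 13/18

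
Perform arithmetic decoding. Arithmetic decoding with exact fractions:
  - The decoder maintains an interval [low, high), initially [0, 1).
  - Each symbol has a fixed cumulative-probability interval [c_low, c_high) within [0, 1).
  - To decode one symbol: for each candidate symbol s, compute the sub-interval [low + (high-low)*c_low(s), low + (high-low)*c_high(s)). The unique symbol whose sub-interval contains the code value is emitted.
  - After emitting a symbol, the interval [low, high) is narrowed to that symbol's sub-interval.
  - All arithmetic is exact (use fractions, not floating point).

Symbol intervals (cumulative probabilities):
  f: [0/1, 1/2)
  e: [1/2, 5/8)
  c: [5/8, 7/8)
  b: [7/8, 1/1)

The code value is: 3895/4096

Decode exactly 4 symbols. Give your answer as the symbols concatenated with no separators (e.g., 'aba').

Answer: becb

Derivation:
Step 1: interval [0/1, 1/1), width = 1/1 - 0/1 = 1/1
  'f': [0/1 + 1/1*0/1, 0/1 + 1/1*1/2) = [0/1, 1/2)
  'e': [0/1 + 1/1*1/2, 0/1 + 1/1*5/8) = [1/2, 5/8)
  'c': [0/1 + 1/1*5/8, 0/1 + 1/1*7/8) = [5/8, 7/8)
  'b': [0/1 + 1/1*7/8, 0/1 + 1/1*1/1) = [7/8, 1/1) <- contains code 3895/4096
  emit 'b', narrow to [7/8, 1/1)
Step 2: interval [7/8, 1/1), width = 1/1 - 7/8 = 1/8
  'f': [7/8 + 1/8*0/1, 7/8 + 1/8*1/2) = [7/8, 15/16)
  'e': [7/8 + 1/8*1/2, 7/8 + 1/8*5/8) = [15/16, 61/64) <- contains code 3895/4096
  'c': [7/8 + 1/8*5/8, 7/8 + 1/8*7/8) = [61/64, 63/64)
  'b': [7/8 + 1/8*7/8, 7/8 + 1/8*1/1) = [63/64, 1/1)
  emit 'e', narrow to [15/16, 61/64)
Step 3: interval [15/16, 61/64), width = 61/64 - 15/16 = 1/64
  'f': [15/16 + 1/64*0/1, 15/16 + 1/64*1/2) = [15/16, 121/128)
  'e': [15/16 + 1/64*1/2, 15/16 + 1/64*5/8) = [121/128, 485/512)
  'c': [15/16 + 1/64*5/8, 15/16 + 1/64*7/8) = [485/512, 487/512) <- contains code 3895/4096
  'b': [15/16 + 1/64*7/8, 15/16 + 1/64*1/1) = [487/512, 61/64)
  emit 'c', narrow to [485/512, 487/512)
Step 4: interval [485/512, 487/512), width = 487/512 - 485/512 = 1/256
  'f': [485/512 + 1/256*0/1, 485/512 + 1/256*1/2) = [485/512, 243/256)
  'e': [485/512 + 1/256*1/2, 485/512 + 1/256*5/8) = [243/256, 1945/2048)
  'c': [485/512 + 1/256*5/8, 485/512 + 1/256*7/8) = [1945/2048, 1947/2048)
  'b': [485/512 + 1/256*7/8, 485/512 + 1/256*1/1) = [1947/2048, 487/512) <- contains code 3895/4096
  emit 'b', narrow to [1947/2048, 487/512)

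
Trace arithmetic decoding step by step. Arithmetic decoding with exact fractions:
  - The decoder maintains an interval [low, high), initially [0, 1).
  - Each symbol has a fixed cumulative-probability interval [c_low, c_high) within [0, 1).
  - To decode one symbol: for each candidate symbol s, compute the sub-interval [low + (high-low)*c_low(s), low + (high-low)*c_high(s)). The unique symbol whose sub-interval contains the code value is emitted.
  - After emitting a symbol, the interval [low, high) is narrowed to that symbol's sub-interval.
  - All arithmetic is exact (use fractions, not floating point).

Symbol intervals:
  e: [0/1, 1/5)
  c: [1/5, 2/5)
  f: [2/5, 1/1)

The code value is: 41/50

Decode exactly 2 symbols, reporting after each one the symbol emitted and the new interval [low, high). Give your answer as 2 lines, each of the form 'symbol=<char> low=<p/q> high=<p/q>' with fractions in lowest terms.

Answer: symbol=f low=2/5 high=1/1
symbol=f low=16/25 high=1/1

Derivation:
Step 1: interval [0/1, 1/1), width = 1/1 - 0/1 = 1/1
  'e': [0/1 + 1/1*0/1, 0/1 + 1/1*1/5) = [0/1, 1/5)
  'c': [0/1 + 1/1*1/5, 0/1 + 1/1*2/5) = [1/5, 2/5)
  'f': [0/1 + 1/1*2/5, 0/1 + 1/1*1/1) = [2/5, 1/1) <- contains code 41/50
  emit 'f', narrow to [2/5, 1/1)
Step 2: interval [2/5, 1/1), width = 1/1 - 2/5 = 3/5
  'e': [2/5 + 3/5*0/1, 2/5 + 3/5*1/5) = [2/5, 13/25)
  'c': [2/5 + 3/5*1/5, 2/5 + 3/5*2/5) = [13/25, 16/25)
  'f': [2/5 + 3/5*2/5, 2/5 + 3/5*1/1) = [16/25, 1/1) <- contains code 41/50
  emit 'f', narrow to [16/25, 1/1)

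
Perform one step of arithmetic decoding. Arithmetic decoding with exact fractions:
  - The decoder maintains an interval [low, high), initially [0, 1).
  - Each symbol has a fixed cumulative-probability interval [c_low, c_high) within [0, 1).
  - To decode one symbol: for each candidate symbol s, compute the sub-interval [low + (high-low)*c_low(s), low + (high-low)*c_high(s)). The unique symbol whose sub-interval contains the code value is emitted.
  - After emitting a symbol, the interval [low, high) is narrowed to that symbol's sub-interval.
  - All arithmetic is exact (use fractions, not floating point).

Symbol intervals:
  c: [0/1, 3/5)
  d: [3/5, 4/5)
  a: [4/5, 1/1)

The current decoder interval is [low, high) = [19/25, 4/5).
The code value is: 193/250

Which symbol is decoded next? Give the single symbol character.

Answer: c

Derivation:
Interval width = high − low = 4/5 − 19/25 = 1/25
Scaled code = (code − low) / width = (193/250 − 19/25) / 1/25 = 3/10
  c: [0/1, 3/5) ← scaled code falls here ✓
  d: [3/5, 4/5) 
  a: [4/5, 1/1) 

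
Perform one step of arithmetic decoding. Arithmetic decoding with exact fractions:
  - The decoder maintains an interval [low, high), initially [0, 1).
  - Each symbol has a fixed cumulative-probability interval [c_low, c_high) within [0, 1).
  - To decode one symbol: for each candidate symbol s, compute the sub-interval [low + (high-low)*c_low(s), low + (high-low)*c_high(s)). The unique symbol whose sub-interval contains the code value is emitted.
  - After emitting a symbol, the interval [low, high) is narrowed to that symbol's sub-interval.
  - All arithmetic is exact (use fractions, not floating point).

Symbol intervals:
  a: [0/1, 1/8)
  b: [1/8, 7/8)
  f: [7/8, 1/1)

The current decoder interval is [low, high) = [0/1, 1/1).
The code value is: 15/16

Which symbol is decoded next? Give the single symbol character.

Interval width = high − low = 1/1 − 0/1 = 1/1
Scaled code = (code − low) / width = (15/16 − 0/1) / 1/1 = 15/16
  a: [0/1, 1/8) 
  b: [1/8, 7/8) 
  f: [7/8, 1/1) ← scaled code falls here ✓

Answer: f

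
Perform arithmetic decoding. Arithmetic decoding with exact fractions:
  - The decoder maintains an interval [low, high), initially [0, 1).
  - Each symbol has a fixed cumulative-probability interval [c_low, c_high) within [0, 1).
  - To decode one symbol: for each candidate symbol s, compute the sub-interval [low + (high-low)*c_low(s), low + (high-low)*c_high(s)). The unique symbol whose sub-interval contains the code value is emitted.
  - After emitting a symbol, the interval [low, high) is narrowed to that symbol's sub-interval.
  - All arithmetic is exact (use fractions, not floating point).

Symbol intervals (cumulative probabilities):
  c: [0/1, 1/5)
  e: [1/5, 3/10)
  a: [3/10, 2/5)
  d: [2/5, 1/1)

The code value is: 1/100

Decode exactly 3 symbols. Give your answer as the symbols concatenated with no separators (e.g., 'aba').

Step 1: interval [0/1, 1/1), width = 1/1 - 0/1 = 1/1
  'c': [0/1 + 1/1*0/1, 0/1 + 1/1*1/5) = [0/1, 1/5) <- contains code 1/100
  'e': [0/1 + 1/1*1/5, 0/1 + 1/1*3/10) = [1/5, 3/10)
  'a': [0/1 + 1/1*3/10, 0/1 + 1/1*2/5) = [3/10, 2/5)
  'd': [0/1 + 1/1*2/5, 0/1 + 1/1*1/1) = [2/5, 1/1)
  emit 'c', narrow to [0/1, 1/5)
Step 2: interval [0/1, 1/5), width = 1/5 - 0/1 = 1/5
  'c': [0/1 + 1/5*0/1, 0/1 + 1/5*1/5) = [0/1, 1/25) <- contains code 1/100
  'e': [0/1 + 1/5*1/5, 0/1 + 1/5*3/10) = [1/25, 3/50)
  'a': [0/1 + 1/5*3/10, 0/1 + 1/5*2/5) = [3/50, 2/25)
  'd': [0/1 + 1/5*2/5, 0/1 + 1/5*1/1) = [2/25, 1/5)
  emit 'c', narrow to [0/1, 1/25)
Step 3: interval [0/1, 1/25), width = 1/25 - 0/1 = 1/25
  'c': [0/1 + 1/25*0/1, 0/1 + 1/25*1/5) = [0/1, 1/125)
  'e': [0/1 + 1/25*1/5, 0/1 + 1/25*3/10) = [1/125, 3/250) <- contains code 1/100
  'a': [0/1 + 1/25*3/10, 0/1 + 1/25*2/5) = [3/250, 2/125)
  'd': [0/1 + 1/25*2/5, 0/1 + 1/25*1/1) = [2/125, 1/25)
  emit 'e', narrow to [1/125, 3/250)

Answer: cce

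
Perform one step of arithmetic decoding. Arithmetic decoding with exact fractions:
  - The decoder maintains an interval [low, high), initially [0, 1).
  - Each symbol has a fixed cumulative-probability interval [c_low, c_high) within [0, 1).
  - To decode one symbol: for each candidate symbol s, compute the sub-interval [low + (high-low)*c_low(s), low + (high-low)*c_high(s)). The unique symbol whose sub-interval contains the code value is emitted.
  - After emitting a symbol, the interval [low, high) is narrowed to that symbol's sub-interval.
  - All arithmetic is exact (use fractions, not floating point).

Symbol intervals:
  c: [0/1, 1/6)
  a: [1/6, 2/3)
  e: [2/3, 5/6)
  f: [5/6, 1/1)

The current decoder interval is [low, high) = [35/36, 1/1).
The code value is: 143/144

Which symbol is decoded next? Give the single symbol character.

Interval width = high − low = 1/1 − 35/36 = 1/36
Scaled code = (code − low) / width = (143/144 − 35/36) / 1/36 = 3/4
  c: [0/1, 1/6) 
  a: [1/6, 2/3) 
  e: [2/3, 5/6) ← scaled code falls here ✓
  f: [5/6, 1/1) 

Answer: e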